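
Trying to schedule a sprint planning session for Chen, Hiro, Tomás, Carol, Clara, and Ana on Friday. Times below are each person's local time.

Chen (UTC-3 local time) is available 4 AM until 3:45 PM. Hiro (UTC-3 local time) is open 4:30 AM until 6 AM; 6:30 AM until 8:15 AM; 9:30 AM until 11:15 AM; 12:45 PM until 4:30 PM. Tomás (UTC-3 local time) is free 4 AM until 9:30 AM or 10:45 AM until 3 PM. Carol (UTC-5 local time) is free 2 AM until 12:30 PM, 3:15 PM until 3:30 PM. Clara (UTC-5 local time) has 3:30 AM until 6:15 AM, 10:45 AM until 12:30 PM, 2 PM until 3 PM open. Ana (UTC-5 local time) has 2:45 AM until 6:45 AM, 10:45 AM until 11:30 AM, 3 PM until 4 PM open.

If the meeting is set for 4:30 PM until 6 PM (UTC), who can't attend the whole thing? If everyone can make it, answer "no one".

Chen in UTC: 07:00-18:45 (add 3h to convert from UTC-3).
Hiro in UTC: 07:30-09:00, 09:30-11:15, 12:30-14:15, 15:45-19:30 (add 3h to convert from UTC-3).
Tomás in UTC: 07:00-12:30, 13:45-18:00 (add 3h to convert from UTC-3).
Carol in UTC: 07:00-17:30, 20:15-20:30 (add 5h to convert from UTC-5).
Clara in UTC: 08:30-11:15, 15:45-17:30, 19:00-20:00 (add 5h to convert from UTC-5).
Ana in UTC: 07:45-11:45, 15:45-16:30, 20:00-21:00 (add 5h to convert from UTC-5).
Chen: free for 16:30-18:00. Hiro: free for 16:30-18:00. Tomás: free for 16:30-18:00. Carol: not fully free for 16:30-18:00. Clara: not fully free for 16:30-18:00. Ana: not fully free for 16:30-18:00.

Ana, Carol, Clara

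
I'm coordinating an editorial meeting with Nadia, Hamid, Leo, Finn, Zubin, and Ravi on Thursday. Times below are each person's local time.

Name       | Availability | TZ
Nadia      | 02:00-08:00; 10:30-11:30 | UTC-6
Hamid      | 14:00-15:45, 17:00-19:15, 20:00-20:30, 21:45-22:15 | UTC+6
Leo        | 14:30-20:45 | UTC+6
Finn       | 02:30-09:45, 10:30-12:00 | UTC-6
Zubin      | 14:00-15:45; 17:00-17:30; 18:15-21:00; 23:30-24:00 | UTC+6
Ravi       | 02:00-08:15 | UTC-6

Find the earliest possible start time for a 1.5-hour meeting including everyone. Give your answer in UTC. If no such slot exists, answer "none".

Nadia in UTC: 08:00-14:00, 16:30-17:30 (add 6h to convert from UTC-6).
Hamid in UTC: 08:00-09:45, 11:00-13:15, 14:00-14:30, 15:45-16:15 (subtract 6h to convert from UTC+6).
Leo in UTC: 08:30-14:45 (subtract 6h to convert from UTC+6).
Finn in UTC: 08:30-15:45, 16:30-18:00 (add 6h to convert from UTC-6).
Zubin in UTC: 08:00-09:45, 11:00-11:30, 12:15-15:00, 17:30-18:00 (subtract 6h to convert from UTC+6).
Ravi in UTC: 08:00-14:15 (add 6h to convert from UTC-6).
Nadia ∩ Hamid: 08:00-09:45, 11:00-13:15.
Nadia ∩ Hamid ∩ Leo: 08:30-09:45, 11:00-13:15.
Nadia ∩ Hamid ∩ Leo ∩ Finn: 08:30-09:45, 11:00-13:15.
Nadia ∩ Hamid ∩ Leo ∩ Finn ∩ Zubin: 08:30-09:45, 11:00-11:30, 12:15-13:15.
Nadia ∩ Hamid ∩ Leo ∩ Finn ∩ Zubin ∩ Ravi: 08:30-09:45, 11:00-11:30, 12:15-13:15.
Those are the intersection windows.
No common window is at least 90 minutes long.

none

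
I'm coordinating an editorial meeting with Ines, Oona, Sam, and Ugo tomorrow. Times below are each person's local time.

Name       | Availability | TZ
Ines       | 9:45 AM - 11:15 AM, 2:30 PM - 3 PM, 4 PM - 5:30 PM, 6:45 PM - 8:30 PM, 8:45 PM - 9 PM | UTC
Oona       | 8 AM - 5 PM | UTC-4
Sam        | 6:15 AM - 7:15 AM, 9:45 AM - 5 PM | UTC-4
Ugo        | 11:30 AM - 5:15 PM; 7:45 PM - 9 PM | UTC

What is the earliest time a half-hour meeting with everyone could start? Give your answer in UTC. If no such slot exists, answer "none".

14:30

Ines in UTC: 09:45-11:15, 14:30-15:00, 16:00-17:30, 18:45-20:30, 20:45-21:00.
Oona in UTC: 12:00-21:00 (add 4h to convert from UTC-4).
Sam in UTC: 10:15-11:15, 13:45-21:00 (add 4h to convert from UTC-4).
Ugo in UTC: 11:30-17:15, 19:45-21:00.
Ines ∩ Oona: 14:30-15:00, 16:00-17:30, 18:45-20:30, 20:45-21:00.
Ines ∩ Oona ∩ Sam: 14:30-15:00, 16:00-17:30, 18:45-20:30, 20:45-21:00.
Ines ∩ Oona ∩ Sam ∩ Ugo: 14:30-15:00, 16:00-17:15, 19:45-20:30, 20:45-21:00.
So the common availability across everyone is 14:30-15:00, 16:00-17:15, 19:45-20:30, 20:45-21:00.
The first common window of at least 30 minutes is 14:30-15:00, so the earliest start is 14:30.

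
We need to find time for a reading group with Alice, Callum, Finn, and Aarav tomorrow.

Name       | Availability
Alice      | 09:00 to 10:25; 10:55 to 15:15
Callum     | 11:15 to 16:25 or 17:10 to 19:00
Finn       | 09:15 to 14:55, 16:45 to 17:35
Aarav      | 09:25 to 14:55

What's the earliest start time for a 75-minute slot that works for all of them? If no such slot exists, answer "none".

Alice ∩ Callum: 11:15-15:15.
Alice ∩ Callum ∩ Finn: 11:15-14:55.
Alice ∩ Callum ∩ Finn ∩ Aarav: 11:15-14:55.
The first common window of at least 75 minutes is 11:15-14:55, so the earliest start is 11:15.

11:15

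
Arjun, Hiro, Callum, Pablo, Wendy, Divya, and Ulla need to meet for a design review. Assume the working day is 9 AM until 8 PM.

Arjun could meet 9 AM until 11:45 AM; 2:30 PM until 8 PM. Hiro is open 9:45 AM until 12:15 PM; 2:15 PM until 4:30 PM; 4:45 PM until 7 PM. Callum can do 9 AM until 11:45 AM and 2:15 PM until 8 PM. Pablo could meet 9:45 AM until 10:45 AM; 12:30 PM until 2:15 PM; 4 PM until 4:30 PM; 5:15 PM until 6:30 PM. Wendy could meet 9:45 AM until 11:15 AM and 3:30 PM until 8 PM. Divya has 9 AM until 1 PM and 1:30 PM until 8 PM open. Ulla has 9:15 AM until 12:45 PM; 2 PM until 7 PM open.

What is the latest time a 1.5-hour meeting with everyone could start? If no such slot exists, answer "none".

none

Arjun ∩ Hiro: 09:45-11:45, 14:30-16:30, 16:45-19:00.
Arjun ∩ Hiro ∩ Callum: 09:45-11:45, 14:30-16:30, 16:45-19:00.
Arjun ∩ Hiro ∩ Callum ∩ Pablo: 09:45-10:45, 16:00-16:30, 17:15-18:30.
Arjun ∩ Hiro ∩ Callum ∩ Pablo ∩ Wendy: 09:45-10:45, 16:00-16:30, 17:15-18:30.
Arjun ∩ Hiro ∩ Callum ∩ Pablo ∩ Wendy ∩ Divya: 09:45-10:45, 16:00-16:30, 17:15-18:30.
Arjun ∩ Hiro ∩ Callum ∩ Pablo ∩ Wendy ∩ Divya ∩ Ulla: 09:45-10:45, 16:00-16:30, 17:15-18:30.
No common window is at least 90 minutes long.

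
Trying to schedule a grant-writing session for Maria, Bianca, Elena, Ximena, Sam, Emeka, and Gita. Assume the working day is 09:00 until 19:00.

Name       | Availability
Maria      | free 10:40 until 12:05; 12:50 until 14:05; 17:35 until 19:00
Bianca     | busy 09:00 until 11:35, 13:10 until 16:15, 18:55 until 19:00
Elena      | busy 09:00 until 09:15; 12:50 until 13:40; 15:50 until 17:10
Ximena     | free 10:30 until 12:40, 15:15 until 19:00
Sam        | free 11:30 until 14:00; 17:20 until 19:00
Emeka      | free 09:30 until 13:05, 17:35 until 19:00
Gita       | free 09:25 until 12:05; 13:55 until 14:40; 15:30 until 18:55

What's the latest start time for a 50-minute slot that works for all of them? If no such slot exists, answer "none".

18:05

Maria free: 10:40-12:05, 12:50-14:05, 17:35-19:00.
Bianca free: 11:35-13:10, 16:15-18:55 (invert busy blocks within the working day).
Elena free: 09:15-12:50, 13:40-15:50, 17:10-19:00 (invert busy blocks within the working day).
Ximena free: 10:30-12:40, 15:15-19:00.
Sam free: 11:30-14:00, 17:20-19:00.
Emeka free: 09:30-13:05, 17:35-19:00.
Gita free: 09:25-12:05, 13:55-14:40, 15:30-18:55.
Maria ∩ Bianca: 11:35-12:05, 12:50-13:10, 17:35-18:55.
Maria ∩ Bianca ∩ Elena: 11:35-12:05, 17:35-18:55.
Maria ∩ Bianca ∩ Elena ∩ Ximena: 11:35-12:05, 17:35-18:55.
Maria ∩ Bianca ∩ Elena ∩ Ximena ∩ Sam: 11:35-12:05, 17:35-18:55.
Maria ∩ Bianca ∩ Elena ∩ Ximena ∩ Sam ∩ Emeka: 11:35-12:05, 17:35-18:55.
Maria ∩ Bianca ∩ Elena ∩ Ximena ∩ Sam ∩ Emeka ∩ Gita: 11:35-12:05, 17:35-18:55.
The last common window of at least 50 minutes is 17:35-18:55; a 50-minute meeting can start as late as 18:05 and still end by 18:55.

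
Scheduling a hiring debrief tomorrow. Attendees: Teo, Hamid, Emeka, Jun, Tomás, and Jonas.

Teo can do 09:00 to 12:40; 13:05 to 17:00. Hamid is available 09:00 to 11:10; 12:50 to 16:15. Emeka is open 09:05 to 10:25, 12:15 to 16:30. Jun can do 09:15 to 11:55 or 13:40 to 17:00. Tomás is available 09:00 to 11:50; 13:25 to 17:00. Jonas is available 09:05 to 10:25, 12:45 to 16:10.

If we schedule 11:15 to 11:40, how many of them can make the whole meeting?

Teo, Jun, and Tomás can make the full 11:15-11:40 slot — that's 3.

3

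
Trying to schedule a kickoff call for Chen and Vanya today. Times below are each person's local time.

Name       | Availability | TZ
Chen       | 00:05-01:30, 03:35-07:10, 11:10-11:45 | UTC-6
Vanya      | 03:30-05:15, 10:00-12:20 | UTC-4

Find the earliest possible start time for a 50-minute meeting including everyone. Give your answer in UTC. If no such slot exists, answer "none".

Chen in UTC: 06:05-07:30, 09:35-13:10, 17:10-17:45 (add 6h to convert from UTC-6).
Vanya in UTC: 07:30-09:15, 14:00-16:20 (add 4h to convert from UTC-4).
Chen ∩ Vanya: ∅.
There is no time when everyone is free.
No common window is at least 50 minutes long.

none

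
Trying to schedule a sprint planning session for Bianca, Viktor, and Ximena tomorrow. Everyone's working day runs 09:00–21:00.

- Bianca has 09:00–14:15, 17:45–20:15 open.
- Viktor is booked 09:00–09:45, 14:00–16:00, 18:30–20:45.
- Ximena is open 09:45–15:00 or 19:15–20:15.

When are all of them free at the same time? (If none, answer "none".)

09:45-14:00

Bianca free: 09:00-14:15, 17:45-20:15.
Viktor free: 09:45-14:00, 16:00-18:30, 20:45-21:00 (invert busy blocks within the working day).
Ximena free: 09:45-15:00, 19:15-20:15.
Bianca ∩ Viktor: 09:45-14:00, 17:45-18:30.
Bianca ∩ Viktor ∩ Ximena: 09:45-14:00.
So the common availability across everyone is 09:45-14:00.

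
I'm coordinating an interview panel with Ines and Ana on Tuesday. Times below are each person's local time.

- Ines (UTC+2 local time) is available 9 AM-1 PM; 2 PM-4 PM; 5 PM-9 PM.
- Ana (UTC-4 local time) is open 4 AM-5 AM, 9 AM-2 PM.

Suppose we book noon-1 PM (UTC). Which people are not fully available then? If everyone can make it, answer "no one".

Ines in UTC: 07:00-11:00, 12:00-14:00, 15:00-19:00 (subtract 2h to convert from UTC+2).
Ana in UTC: 08:00-09:00, 13:00-18:00 (add 4h to convert from UTC-4).
Ines: free for 12:00-13:00. Ana: not fully free for 12:00-13:00.

Ana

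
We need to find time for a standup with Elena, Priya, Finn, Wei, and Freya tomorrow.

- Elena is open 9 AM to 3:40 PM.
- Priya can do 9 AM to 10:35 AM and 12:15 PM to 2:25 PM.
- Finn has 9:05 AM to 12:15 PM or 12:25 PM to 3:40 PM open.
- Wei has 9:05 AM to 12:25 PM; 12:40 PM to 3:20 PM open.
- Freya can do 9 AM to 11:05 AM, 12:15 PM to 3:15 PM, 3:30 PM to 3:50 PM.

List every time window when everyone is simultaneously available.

09:05-10:35, 12:40-14:25

Elena ∩ Priya: 09:00-10:35, 12:15-14:25.
Elena ∩ Priya ∩ Finn: 09:05-10:35, 12:25-14:25.
Elena ∩ Priya ∩ Finn ∩ Wei: 09:05-10:35, 12:40-14:25.
Elena ∩ Priya ∩ Finn ∩ Wei ∩ Freya: 09:05-10:35, 12:40-14:25.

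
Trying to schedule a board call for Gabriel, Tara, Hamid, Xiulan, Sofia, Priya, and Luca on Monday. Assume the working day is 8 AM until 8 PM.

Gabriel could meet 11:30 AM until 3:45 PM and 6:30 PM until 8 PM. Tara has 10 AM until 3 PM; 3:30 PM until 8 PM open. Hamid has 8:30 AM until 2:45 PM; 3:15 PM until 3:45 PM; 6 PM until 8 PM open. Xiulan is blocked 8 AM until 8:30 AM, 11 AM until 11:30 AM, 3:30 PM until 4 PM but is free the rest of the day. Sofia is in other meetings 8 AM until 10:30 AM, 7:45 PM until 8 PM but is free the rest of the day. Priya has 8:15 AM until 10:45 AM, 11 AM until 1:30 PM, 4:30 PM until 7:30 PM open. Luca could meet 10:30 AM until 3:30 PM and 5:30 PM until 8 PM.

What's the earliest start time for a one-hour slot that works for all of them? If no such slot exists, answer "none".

11:30

Gabriel free: 11:30-15:45, 18:30-20:00.
Tara free: 10:00-15:00, 15:30-20:00.
Hamid free: 08:30-14:45, 15:15-15:45, 18:00-20:00.
Xiulan free: 08:30-11:00, 11:30-15:30, 16:00-20:00 (invert busy blocks within the working day).
Sofia free: 10:30-19:45 (invert busy blocks within the working day).
Priya free: 08:15-10:45, 11:00-13:30, 16:30-19:30.
Luca free: 10:30-15:30, 17:30-20:00.
Gabriel ∩ Tara: 11:30-15:00, 15:30-15:45, 18:30-20:00.
Gabriel ∩ Tara ∩ Hamid: 11:30-14:45, 15:30-15:45, 18:30-20:00.
Gabriel ∩ Tara ∩ Hamid ∩ Xiulan: 11:30-14:45, 18:30-20:00.
Gabriel ∩ Tara ∩ Hamid ∩ Xiulan ∩ Sofia: 11:30-14:45, 18:30-19:45.
Gabriel ∩ Tara ∩ Hamid ∩ Xiulan ∩ Sofia ∩ Priya: 11:30-13:30, 18:30-19:30.
Gabriel ∩ Tara ∩ Hamid ∩ Xiulan ∩ Sofia ∩ Priya ∩ Luca: 11:30-13:30, 18:30-19:30.
So the common availability across everyone is 11:30-13:30, 18:30-19:30.
The first common window of at least 60 minutes is 11:30-13:30, so the earliest start is 11:30.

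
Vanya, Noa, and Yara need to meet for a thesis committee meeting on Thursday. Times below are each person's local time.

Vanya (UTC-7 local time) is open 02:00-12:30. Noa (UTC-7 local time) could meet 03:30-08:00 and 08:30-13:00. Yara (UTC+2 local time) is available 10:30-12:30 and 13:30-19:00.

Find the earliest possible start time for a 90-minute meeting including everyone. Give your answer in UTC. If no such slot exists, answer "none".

11:30

Vanya in UTC: 09:00-19:30 (add 7h to convert from UTC-7).
Noa in UTC: 10:30-15:00, 15:30-20:00 (add 7h to convert from UTC-7).
Yara in UTC: 08:30-10:30, 11:30-17:00 (subtract 2h to convert from UTC+2).
Vanya ∩ Noa: 10:30-15:00, 15:30-19:30.
Vanya ∩ Noa ∩ Yara: 11:30-15:00, 15:30-17:00.
The first common window of at least 90 minutes is 11:30-15:00, so the earliest start is 11:30.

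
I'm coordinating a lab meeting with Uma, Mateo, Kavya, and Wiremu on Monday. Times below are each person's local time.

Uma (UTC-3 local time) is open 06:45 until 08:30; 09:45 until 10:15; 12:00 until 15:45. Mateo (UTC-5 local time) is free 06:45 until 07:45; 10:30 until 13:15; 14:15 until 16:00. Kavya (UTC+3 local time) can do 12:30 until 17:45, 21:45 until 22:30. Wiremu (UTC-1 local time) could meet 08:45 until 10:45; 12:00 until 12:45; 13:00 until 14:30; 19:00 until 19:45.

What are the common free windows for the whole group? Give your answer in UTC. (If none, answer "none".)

none

Uma in UTC: 09:45-11:30, 12:45-13:15, 15:00-18:45 (add 3h to convert from UTC-3).
Mateo in UTC: 11:45-12:45, 15:30-18:15, 19:15-21:00 (add 5h to convert from UTC-5).
Kavya in UTC: 09:30-14:45, 18:45-19:30 (subtract 3h to convert from UTC+3).
Wiremu in UTC: 09:45-11:45, 13:00-13:45, 14:00-15:30, 20:00-20:45 (add 1h to convert from UTC-1).
Uma ∩ Mateo: 15:30-18:15.
Uma ∩ Mateo ∩ Kavya: ∅.
Uma ∩ Mateo ∩ Kavya ∩ Wiremu: ∅.
There is no time when everyone is free.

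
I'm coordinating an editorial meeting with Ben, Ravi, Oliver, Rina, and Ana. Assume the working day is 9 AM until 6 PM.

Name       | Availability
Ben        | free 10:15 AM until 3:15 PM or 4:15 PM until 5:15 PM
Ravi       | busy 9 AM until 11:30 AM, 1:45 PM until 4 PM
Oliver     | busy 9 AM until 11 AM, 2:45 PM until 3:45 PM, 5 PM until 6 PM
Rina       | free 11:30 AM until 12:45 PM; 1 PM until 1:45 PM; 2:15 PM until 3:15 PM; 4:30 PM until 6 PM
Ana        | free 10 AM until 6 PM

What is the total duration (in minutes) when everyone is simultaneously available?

150

Ben free: 10:15-15:15, 16:15-17:15.
Ravi free: 11:30-13:45, 16:00-18:00 (invert busy blocks within the working day).
Oliver free: 11:00-14:45, 15:45-17:00 (invert busy blocks within the working day).
Rina free: 11:30-12:45, 13:00-13:45, 14:15-15:15, 16:30-18:00.
Ana free: 10:00-18:00.
Ben ∩ Ravi: 11:30-13:45, 16:15-17:15.
Ben ∩ Ravi ∩ Oliver: 11:30-13:45, 16:15-17:00.
Ben ∩ Ravi ∩ Oliver ∩ Rina: 11:30-12:45, 13:00-13:45, 16:30-17:00.
Ben ∩ Ravi ∩ Oliver ∩ Rina ∩ Ana: 11:30-12:45, 13:00-13:45, 16:30-17:00.
Summing the common windows: 75 + 45 + 30 = 150 minutes.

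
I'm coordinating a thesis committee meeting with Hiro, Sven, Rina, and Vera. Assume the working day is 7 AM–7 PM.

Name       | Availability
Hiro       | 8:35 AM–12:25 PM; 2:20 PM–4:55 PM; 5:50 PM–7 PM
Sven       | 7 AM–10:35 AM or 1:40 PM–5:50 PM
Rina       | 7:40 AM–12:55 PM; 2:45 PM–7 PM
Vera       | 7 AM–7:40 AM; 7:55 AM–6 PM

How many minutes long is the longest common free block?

Hiro ∩ Sven: 08:35-10:35, 14:20-16:55.
Hiro ∩ Sven ∩ Rina: 08:35-10:35, 14:45-16:55.
Hiro ∩ Sven ∩ Rina ∩ Vera: 08:35-10:35, 14:45-16:55.
The longest is 14:45-16:55 at 130 minutes.

130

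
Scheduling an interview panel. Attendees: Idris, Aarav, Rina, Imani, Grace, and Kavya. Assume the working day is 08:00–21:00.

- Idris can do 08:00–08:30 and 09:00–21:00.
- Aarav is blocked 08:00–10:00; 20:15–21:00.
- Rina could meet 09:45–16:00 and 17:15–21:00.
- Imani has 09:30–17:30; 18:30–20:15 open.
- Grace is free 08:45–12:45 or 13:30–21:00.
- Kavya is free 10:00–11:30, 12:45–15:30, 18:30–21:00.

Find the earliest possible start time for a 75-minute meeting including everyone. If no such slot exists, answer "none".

10:00

Idris free: 08:00-08:30, 09:00-21:00.
Aarav free: 10:00-20:15 (invert busy blocks within the working day).
Rina free: 09:45-16:00, 17:15-21:00.
Imani free: 09:30-17:30, 18:30-20:15.
Grace free: 08:45-12:45, 13:30-21:00.
Kavya free: 10:00-11:30, 12:45-15:30, 18:30-21:00.
Idris ∩ Aarav: 10:00-20:15.
Idris ∩ Aarav ∩ Rina: 10:00-16:00, 17:15-20:15.
Idris ∩ Aarav ∩ Rina ∩ Imani: 10:00-16:00, 17:15-17:30, 18:30-20:15.
Idris ∩ Aarav ∩ Rina ∩ Imani ∩ Grace: 10:00-12:45, 13:30-16:00, 17:15-17:30, 18:30-20:15.
Idris ∩ Aarav ∩ Rina ∩ Imani ∩ Grace ∩ Kavya: 10:00-11:30, 13:30-15:30, 18:30-20:15.
The first common window of at least 75 minutes is 10:00-11:30, so the earliest start is 10:00.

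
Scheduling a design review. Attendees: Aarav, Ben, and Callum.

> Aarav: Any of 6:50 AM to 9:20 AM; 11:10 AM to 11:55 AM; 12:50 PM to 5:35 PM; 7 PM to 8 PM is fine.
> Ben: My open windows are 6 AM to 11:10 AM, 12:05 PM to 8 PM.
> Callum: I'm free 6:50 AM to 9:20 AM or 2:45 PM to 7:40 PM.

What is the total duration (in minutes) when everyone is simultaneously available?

360

Aarav ∩ Ben: 06:50-09:20, 12:50-17:35, 19:00-20:00.
Aarav ∩ Ben ∩ Callum: 06:50-09:20, 14:45-17:35, 19:00-19:40.
Summing the common windows: 150 + 170 + 40 = 360 minutes.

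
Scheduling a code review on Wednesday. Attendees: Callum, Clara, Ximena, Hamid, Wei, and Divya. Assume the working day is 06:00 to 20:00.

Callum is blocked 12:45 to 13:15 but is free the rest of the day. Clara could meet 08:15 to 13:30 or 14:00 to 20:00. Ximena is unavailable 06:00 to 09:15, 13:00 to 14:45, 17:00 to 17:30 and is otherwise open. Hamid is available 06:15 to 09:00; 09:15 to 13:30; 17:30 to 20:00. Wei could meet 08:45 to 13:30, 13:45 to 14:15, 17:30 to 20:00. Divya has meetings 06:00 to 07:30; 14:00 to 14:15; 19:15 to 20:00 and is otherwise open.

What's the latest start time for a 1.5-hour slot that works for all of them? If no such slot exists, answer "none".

Callum free: 06:00-12:45, 13:15-20:00 (invert busy blocks within the working day).
Clara free: 08:15-13:30, 14:00-20:00.
Ximena free: 09:15-13:00, 14:45-17:00, 17:30-20:00 (invert busy blocks within the working day).
Hamid free: 06:15-09:00, 09:15-13:30, 17:30-20:00.
Wei free: 08:45-13:30, 13:45-14:15, 17:30-20:00.
Divya free: 07:30-14:00, 14:15-19:15 (invert busy blocks within the working day).
Callum ∩ Clara: 08:15-12:45, 13:15-13:30, 14:00-20:00.
Callum ∩ Clara ∩ Ximena: 09:15-12:45, 14:45-17:00, 17:30-20:00.
Callum ∩ Clara ∩ Ximena ∩ Hamid: 09:15-12:45, 17:30-20:00.
Callum ∩ Clara ∩ Ximena ∩ Hamid ∩ Wei: 09:15-12:45, 17:30-20:00.
Callum ∩ Clara ∩ Ximena ∩ Hamid ∩ Wei ∩ Divya: 09:15-12:45, 17:30-19:15.
The last common window of at least 90 minutes is 17:30-19:15; a 90-minute meeting can start as late as 17:45 and still end by 19:15.

17:45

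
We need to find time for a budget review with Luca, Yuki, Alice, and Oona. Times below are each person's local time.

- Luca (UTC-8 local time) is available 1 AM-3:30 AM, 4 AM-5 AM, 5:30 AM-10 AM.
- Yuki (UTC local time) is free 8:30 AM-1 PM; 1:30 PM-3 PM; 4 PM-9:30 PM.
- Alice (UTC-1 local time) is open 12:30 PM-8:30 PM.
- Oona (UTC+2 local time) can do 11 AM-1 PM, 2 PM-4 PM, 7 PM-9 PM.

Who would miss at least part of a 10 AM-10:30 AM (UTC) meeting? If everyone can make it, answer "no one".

Alice

Luca in UTC: 09:00-11:30, 12:00-13:00, 13:30-18:00 (add 8h to convert from UTC-8).
Yuki in UTC: 08:30-13:00, 13:30-15:00, 16:00-21:30.
Alice in UTC: 13:30-21:30 (add 1h to convert from UTC-1).
Oona in UTC: 09:00-11:00, 12:00-14:00, 17:00-19:00 (subtract 2h to convert from UTC+2).
Luca: free for 10:00-10:30. Yuki: free for 10:00-10:30. Alice: not fully free for 10:00-10:30. Oona: free for 10:00-10:30.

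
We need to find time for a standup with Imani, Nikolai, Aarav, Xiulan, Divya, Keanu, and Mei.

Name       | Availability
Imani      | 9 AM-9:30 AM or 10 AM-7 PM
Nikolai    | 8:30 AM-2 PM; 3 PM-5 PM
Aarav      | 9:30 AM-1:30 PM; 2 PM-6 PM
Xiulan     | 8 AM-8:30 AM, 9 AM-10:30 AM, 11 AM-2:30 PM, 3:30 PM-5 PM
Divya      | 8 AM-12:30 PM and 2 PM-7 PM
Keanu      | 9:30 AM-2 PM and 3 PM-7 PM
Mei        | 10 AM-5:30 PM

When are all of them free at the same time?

Imani ∩ Nikolai: 09:00-09:30, 10:00-14:00, 15:00-17:00.
Imani ∩ Nikolai ∩ Aarav: 10:00-13:30, 15:00-17:00.
Imani ∩ Nikolai ∩ Aarav ∩ Xiulan: 10:00-10:30, 11:00-13:30, 15:30-17:00.
Imani ∩ Nikolai ∩ Aarav ∩ Xiulan ∩ Divya: 10:00-10:30, 11:00-12:30, 15:30-17:00.
Imani ∩ Nikolai ∩ Aarav ∩ Xiulan ∩ Divya ∩ Keanu: 10:00-10:30, 11:00-12:30, 15:30-17:00.
Imani ∩ Nikolai ∩ Aarav ∩ Xiulan ∩ Divya ∩ Keanu ∩ Mei: 10:00-10:30, 11:00-12:30, 15:30-17:00.

10:00-10:30, 11:00-12:30, 15:30-17:00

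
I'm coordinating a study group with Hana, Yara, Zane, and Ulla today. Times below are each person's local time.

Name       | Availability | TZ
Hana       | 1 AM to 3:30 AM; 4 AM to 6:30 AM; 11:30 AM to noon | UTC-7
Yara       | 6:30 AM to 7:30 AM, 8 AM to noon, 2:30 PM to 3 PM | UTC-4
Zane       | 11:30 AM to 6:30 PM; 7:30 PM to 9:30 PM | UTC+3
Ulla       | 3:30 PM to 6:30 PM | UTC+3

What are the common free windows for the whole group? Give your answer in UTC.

12:30-13:30

Hana in UTC: 08:00-10:30, 11:00-13:30, 18:30-19:00 (add 7h to convert from UTC-7).
Yara in UTC: 10:30-11:30, 12:00-16:00, 18:30-19:00 (add 4h to convert from UTC-4).
Zane in UTC: 08:30-15:30, 16:30-18:30 (subtract 3h to convert from UTC+3).
Ulla in UTC: 12:30-15:30 (subtract 3h to convert from UTC+3).
Hana ∩ Yara: 11:00-11:30, 12:00-13:30, 18:30-19:00.
Hana ∩ Yara ∩ Zane: 11:00-11:30, 12:00-13:30.
Hana ∩ Yara ∩ Zane ∩ Ulla: 12:30-13:30.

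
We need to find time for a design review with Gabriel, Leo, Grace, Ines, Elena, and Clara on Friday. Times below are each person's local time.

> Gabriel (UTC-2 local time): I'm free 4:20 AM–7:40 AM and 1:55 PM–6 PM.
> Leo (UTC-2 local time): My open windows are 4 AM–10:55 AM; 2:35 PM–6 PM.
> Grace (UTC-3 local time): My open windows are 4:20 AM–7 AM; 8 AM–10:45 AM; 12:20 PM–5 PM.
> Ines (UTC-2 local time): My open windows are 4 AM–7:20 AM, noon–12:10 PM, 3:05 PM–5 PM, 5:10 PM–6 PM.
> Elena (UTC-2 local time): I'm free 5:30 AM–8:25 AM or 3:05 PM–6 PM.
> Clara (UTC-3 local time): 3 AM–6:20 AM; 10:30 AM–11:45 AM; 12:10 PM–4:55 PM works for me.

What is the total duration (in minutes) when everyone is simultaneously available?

270

Gabriel in UTC: 06:20-09:40, 15:55-20:00 (add 2h to convert from UTC-2).
Leo in UTC: 06:00-12:55, 16:35-20:00 (add 2h to convert from UTC-2).
Grace in UTC: 07:20-10:00, 11:00-13:45, 15:20-20:00 (add 3h to convert from UTC-3).
Ines in UTC: 06:00-09:20, 14:00-14:10, 17:05-19:00, 19:10-20:00 (add 2h to convert from UTC-2).
Elena in UTC: 07:30-10:25, 17:05-20:00 (add 2h to convert from UTC-2).
Clara in UTC: 06:00-09:20, 13:30-14:45, 15:10-19:55 (add 3h to convert from UTC-3).
Gabriel ∩ Leo: 06:20-09:40, 16:35-20:00.
Gabriel ∩ Leo ∩ Grace: 07:20-09:40, 16:35-20:00.
Gabriel ∩ Leo ∩ Grace ∩ Ines: 07:20-09:20, 17:05-19:00, 19:10-20:00.
Gabriel ∩ Leo ∩ Grace ∩ Ines ∩ Elena: 07:30-09:20, 17:05-19:00, 19:10-20:00.
Gabriel ∩ Leo ∩ Grace ∩ Ines ∩ Elena ∩ Clara: 07:30-09:20, 17:05-19:00, 19:10-19:55.
Summing the common windows: 110 + 115 + 45 = 270 minutes.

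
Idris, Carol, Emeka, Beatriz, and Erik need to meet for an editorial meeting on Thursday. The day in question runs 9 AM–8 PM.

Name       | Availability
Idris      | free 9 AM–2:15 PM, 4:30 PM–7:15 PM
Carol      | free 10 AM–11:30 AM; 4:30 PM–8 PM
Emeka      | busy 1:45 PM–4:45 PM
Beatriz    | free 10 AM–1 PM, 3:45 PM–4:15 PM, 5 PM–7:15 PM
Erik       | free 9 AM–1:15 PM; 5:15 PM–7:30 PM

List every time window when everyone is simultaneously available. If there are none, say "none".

Idris free: 09:00-14:15, 16:30-19:15.
Carol free: 10:00-11:30, 16:30-20:00.
Emeka free: 09:00-13:45, 16:45-20:00 (invert busy blocks within the working day).
Beatriz free: 10:00-13:00, 15:45-16:15, 17:00-19:15.
Erik free: 09:00-13:15, 17:15-19:30.
Idris ∩ Carol: 10:00-11:30, 16:30-19:15.
Idris ∩ Carol ∩ Emeka: 10:00-11:30, 16:45-19:15.
Idris ∩ Carol ∩ Emeka ∩ Beatriz: 10:00-11:30, 17:00-19:15.
Idris ∩ Carol ∩ Emeka ∩ Beatriz ∩ Erik: 10:00-11:30, 17:15-19:15.

10:00-11:30, 17:15-19:15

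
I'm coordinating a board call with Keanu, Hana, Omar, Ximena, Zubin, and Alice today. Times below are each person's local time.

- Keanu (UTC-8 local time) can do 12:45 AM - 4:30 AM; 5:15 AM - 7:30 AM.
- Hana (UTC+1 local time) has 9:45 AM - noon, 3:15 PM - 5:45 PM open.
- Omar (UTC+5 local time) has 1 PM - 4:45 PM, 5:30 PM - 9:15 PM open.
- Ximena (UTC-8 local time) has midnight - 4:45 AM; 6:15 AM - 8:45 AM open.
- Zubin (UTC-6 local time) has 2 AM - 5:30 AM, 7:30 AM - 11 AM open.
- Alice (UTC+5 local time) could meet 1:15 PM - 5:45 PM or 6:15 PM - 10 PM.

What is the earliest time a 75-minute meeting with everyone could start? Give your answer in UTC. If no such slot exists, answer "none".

Keanu in UTC: 08:45-12:30, 13:15-15:30 (add 8h to convert from UTC-8).
Hana in UTC: 08:45-11:00, 14:15-16:45 (subtract 1h to convert from UTC+1).
Omar in UTC: 08:00-11:45, 12:30-16:15 (subtract 5h to convert from UTC+5).
Ximena in UTC: 08:00-12:45, 14:15-16:45 (add 8h to convert from UTC-8).
Zubin in UTC: 08:00-11:30, 13:30-17:00 (add 6h to convert from UTC-6).
Alice in UTC: 08:15-12:45, 13:15-17:00 (subtract 5h to convert from UTC+5).
Keanu ∩ Hana: 08:45-11:00, 14:15-15:30.
Keanu ∩ Hana ∩ Omar: 08:45-11:00, 14:15-15:30.
Keanu ∩ Hana ∩ Omar ∩ Ximena: 08:45-11:00, 14:15-15:30.
Keanu ∩ Hana ∩ Omar ∩ Ximena ∩ Zubin: 08:45-11:00, 14:15-15:30.
Keanu ∩ Hana ∩ Omar ∩ Ximena ∩ Zubin ∩ Alice: 08:45-11:00, 14:15-15:30.
The first common window of at least 75 minutes is 08:45-11:00, so the earliest start is 08:45.

08:45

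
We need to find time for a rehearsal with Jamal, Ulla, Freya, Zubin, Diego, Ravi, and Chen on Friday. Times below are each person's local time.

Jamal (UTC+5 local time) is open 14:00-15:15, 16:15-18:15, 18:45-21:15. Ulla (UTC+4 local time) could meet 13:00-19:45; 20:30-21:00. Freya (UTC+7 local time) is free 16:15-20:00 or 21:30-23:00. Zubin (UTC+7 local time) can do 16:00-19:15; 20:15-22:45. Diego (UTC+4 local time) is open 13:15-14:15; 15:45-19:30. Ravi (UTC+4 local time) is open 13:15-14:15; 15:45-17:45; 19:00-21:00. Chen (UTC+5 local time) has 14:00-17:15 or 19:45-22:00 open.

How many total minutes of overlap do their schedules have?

Jamal in UTC: 09:00-10:15, 11:15-13:15, 13:45-16:15 (subtract 5h to convert from UTC+5).
Ulla in UTC: 09:00-15:45, 16:30-17:00 (subtract 4h to convert from UTC+4).
Freya in UTC: 09:15-13:00, 14:30-16:00 (subtract 7h to convert from UTC+7).
Zubin in UTC: 09:00-12:15, 13:15-15:45 (subtract 7h to convert from UTC+7).
Diego in UTC: 09:15-10:15, 11:45-15:30 (subtract 4h to convert from UTC+4).
Ravi in UTC: 09:15-10:15, 11:45-13:45, 15:00-17:00 (subtract 4h to convert from UTC+4).
Chen in UTC: 09:00-12:15, 14:45-17:00 (subtract 5h to convert from UTC+5).
Jamal ∩ Ulla: 09:00-10:15, 11:15-13:15, 13:45-15:45.
Jamal ∩ Ulla ∩ Freya: 09:15-10:15, 11:15-13:00, 14:30-15:45.
Jamal ∩ Ulla ∩ Freya ∩ Zubin: 09:15-10:15, 11:15-12:15, 14:30-15:45.
Jamal ∩ Ulla ∩ Freya ∩ Zubin ∩ Diego: 09:15-10:15, 11:45-12:15, 14:30-15:30.
Jamal ∩ Ulla ∩ Freya ∩ Zubin ∩ Diego ∩ Ravi: 09:15-10:15, 11:45-12:15, 15:00-15:30.
Jamal ∩ Ulla ∩ Freya ∩ Zubin ∩ Diego ∩ Ravi ∩ Chen: 09:15-10:15, 11:45-12:15, 15:00-15:30.
Those are the intersection windows.
Summing the common windows: 60 + 30 + 30 = 120 minutes.

120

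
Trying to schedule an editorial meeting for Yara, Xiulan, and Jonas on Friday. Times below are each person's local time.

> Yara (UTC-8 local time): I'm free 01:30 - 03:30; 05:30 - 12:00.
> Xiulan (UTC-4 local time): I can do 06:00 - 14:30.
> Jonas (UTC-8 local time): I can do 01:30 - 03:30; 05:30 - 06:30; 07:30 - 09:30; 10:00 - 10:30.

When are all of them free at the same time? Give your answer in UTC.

Yara in UTC: 09:30-11:30, 13:30-20:00 (add 8h to convert from UTC-8).
Xiulan in UTC: 10:00-18:30 (add 4h to convert from UTC-4).
Jonas in UTC: 09:30-11:30, 13:30-14:30, 15:30-17:30, 18:00-18:30 (add 8h to convert from UTC-8).
Yara ∩ Xiulan: 10:00-11:30, 13:30-18:30.
Yara ∩ Xiulan ∩ Jonas: 10:00-11:30, 13:30-14:30, 15:30-17:30, 18:00-18:30.
So the common availability across everyone is 10:00-11:30, 13:30-14:30, 15:30-17:30, 18:00-18:30.

10:00-11:30, 13:30-14:30, 15:30-17:30, 18:00-18:30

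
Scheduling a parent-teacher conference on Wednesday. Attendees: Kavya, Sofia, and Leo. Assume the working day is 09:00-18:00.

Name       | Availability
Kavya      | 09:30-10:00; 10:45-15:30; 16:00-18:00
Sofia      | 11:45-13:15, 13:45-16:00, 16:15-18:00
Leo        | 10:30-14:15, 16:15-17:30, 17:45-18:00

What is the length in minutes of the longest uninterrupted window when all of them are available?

90

Kavya ∩ Sofia: 11:45-13:15, 13:45-15:30, 16:15-18:00.
Kavya ∩ Sofia ∩ Leo: 11:45-13:15, 13:45-14:15, 16:15-17:30, 17:45-18:00.
The longest is 11:45-13:15 at 90 minutes.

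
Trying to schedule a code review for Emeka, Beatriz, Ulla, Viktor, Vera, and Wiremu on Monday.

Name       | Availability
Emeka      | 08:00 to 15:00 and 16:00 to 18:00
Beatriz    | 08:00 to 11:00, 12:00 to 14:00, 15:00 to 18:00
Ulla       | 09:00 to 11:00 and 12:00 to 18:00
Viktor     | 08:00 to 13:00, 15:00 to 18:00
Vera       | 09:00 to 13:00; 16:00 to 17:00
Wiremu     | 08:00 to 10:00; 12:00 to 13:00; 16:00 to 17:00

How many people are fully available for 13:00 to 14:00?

Emeka, Beatriz, and Ulla can make the full 13:00-14:00 slot — that's 3.

3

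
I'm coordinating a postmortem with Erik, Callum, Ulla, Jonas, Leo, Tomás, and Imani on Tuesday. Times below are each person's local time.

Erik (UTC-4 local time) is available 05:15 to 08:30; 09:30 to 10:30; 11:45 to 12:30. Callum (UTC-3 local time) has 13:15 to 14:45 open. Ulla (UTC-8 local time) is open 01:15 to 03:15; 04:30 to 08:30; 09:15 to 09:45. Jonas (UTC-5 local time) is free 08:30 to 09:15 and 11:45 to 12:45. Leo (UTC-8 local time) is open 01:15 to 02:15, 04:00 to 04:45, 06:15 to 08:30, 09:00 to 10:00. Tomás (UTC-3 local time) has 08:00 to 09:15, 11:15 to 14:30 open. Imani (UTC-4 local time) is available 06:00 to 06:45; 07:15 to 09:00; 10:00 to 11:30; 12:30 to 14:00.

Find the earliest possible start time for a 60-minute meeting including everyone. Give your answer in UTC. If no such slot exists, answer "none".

none

Erik in UTC: 09:15-12:30, 13:30-14:30, 15:45-16:30 (add 4h to convert from UTC-4).
Callum in UTC: 16:15-17:45 (add 3h to convert from UTC-3).
Ulla in UTC: 09:15-11:15, 12:30-16:30, 17:15-17:45 (add 8h to convert from UTC-8).
Jonas in UTC: 13:30-14:15, 16:45-17:45 (add 5h to convert from UTC-5).
Leo in UTC: 09:15-10:15, 12:00-12:45, 14:15-16:30, 17:00-18:00 (add 8h to convert from UTC-8).
Tomás in UTC: 11:00-12:15, 14:15-17:30 (add 3h to convert from UTC-3).
Imani in UTC: 10:00-10:45, 11:15-13:00, 14:00-15:30, 16:30-18:00 (add 4h to convert from UTC-4).
Erik ∩ Callum: 16:15-16:30.
Erik ∩ Callum ∩ Ulla: 16:15-16:30.
Erik ∩ Callum ∩ Ulla ∩ Jonas: ∅.
Erik ∩ Callum ∩ Ulla ∩ Jonas ∩ Leo: ∅.
Erik ∩ Callum ∩ Ulla ∩ Jonas ∩ Leo ∩ Tomás: ∅.
Erik ∩ Callum ∩ Ulla ∩ Jonas ∩ Leo ∩ Tomás ∩ Imani: ∅.
There is no time when everyone is free.
No common window is at least 60 minutes long.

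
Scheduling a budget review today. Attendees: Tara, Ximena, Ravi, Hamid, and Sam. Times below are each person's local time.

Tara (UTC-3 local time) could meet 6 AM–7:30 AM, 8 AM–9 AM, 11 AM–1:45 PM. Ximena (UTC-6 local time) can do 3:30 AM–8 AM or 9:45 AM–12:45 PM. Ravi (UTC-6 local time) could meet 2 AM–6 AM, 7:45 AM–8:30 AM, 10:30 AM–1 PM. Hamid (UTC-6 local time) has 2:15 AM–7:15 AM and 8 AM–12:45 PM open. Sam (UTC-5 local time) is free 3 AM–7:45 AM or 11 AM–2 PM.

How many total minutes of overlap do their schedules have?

Tara in UTC: 09:00-10:30, 11:00-12:00, 14:00-16:45 (add 3h to convert from UTC-3).
Ximena in UTC: 09:30-14:00, 15:45-18:45 (add 6h to convert from UTC-6).
Ravi in UTC: 08:00-12:00, 13:45-14:30, 16:30-19:00 (add 6h to convert from UTC-6).
Hamid in UTC: 08:15-13:15, 14:00-18:45 (add 6h to convert from UTC-6).
Sam in UTC: 08:00-12:45, 16:00-19:00 (add 5h to convert from UTC-5).
Tara ∩ Ximena: 09:30-10:30, 11:00-12:00, 15:45-16:45.
Tara ∩ Ximena ∩ Ravi: 09:30-10:30, 11:00-12:00, 16:30-16:45.
Tara ∩ Ximena ∩ Ravi ∩ Hamid: 09:30-10:30, 11:00-12:00, 16:30-16:45.
Tara ∩ Ximena ∩ Ravi ∩ Hamid ∩ Sam: 09:30-10:30, 11:00-12:00, 16:30-16:45.
So the common availability across everyone is 09:30-10:30, 11:00-12:00, 16:30-16:45.
Summing the common windows: 60 + 60 + 15 = 135 minutes.

135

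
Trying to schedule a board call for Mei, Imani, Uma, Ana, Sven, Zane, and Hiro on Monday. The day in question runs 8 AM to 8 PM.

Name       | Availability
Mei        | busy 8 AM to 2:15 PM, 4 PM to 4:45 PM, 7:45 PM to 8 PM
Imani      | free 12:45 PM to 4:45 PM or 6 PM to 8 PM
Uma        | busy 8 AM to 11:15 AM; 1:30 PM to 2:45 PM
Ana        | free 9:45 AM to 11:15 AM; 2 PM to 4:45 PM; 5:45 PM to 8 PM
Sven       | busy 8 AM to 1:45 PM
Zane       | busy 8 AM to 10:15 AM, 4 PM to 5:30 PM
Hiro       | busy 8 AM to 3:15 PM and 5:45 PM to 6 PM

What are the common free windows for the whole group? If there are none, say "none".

Mei free: 14:15-16:00, 16:45-19:45 (invert busy blocks within the working day).
Imani free: 12:45-16:45, 18:00-20:00.
Uma free: 11:15-13:30, 14:45-20:00 (invert busy blocks within the working day).
Ana free: 09:45-11:15, 14:00-16:45, 17:45-20:00.
Sven free: 13:45-20:00 (invert busy blocks within the working day).
Zane free: 10:15-16:00, 17:30-20:00 (invert busy blocks within the working day).
Hiro free: 15:15-17:45, 18:00-20:00 (invert busy blocks within the working day).
Mei ∩ Imani: 14:15-16:00, 18:00-19:45.
Mei ∩ Imani ∩ Uma: 14:45-16:00, 18:00-19:45.
Mei ∩ Imani ∩ Uma ∩ Ana: 14:45-16:00, 18:00-19:45.
Mei ∩ Imani ∩ Uma ∩ Ana ∩ Sven: 14:45-16:00, 18:00-19:45.
Mei ∩ Imani ∩ Uma ∩ Ana ∩ Sven ∩ Zane: 14:45-16:00, 18:00-19:45.
Mei ∩ Imani ∩ Uma ∩ Ana ∩ Sven ∩ Zane ∩ Hiro: 15:15-16:00, 18:00-19:45.

15:15-16:00, 18:00-19:45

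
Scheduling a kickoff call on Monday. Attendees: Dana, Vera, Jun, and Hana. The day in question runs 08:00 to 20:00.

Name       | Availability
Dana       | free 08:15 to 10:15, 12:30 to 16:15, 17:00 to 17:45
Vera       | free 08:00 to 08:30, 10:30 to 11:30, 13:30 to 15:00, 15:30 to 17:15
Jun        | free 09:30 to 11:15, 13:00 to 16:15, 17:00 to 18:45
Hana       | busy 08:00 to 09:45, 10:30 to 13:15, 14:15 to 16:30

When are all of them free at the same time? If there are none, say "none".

Dana free: 08:15-10:15, 12:30-16:15, 17:00-17:45.
Vera free: 08:00-08:30, 10:30-11:30, 13:30-15:00, 15:30-17:15.
Jun free: 09:30-11:15, 13:00-16:15, 17:00-18:45.
Hana free: 09:45-10:30, 13:15-14:15, 16:30-20:00 (invert busy blocks within the working day).
Dana ∩ Vera: 08:15-08:30, 13:30-15:00, 15:30-16:15, 17:00-17:15.
Dana ∩ Vera ∩ Jun: 13:30-15:00, 15:30-16:15, 17:00-17:15.
Dana ∩ Vera ∩ Jun ∩ Hana: 13:30-14:15, 17:00-17:15.

13:30-14:15, 17:00-17:15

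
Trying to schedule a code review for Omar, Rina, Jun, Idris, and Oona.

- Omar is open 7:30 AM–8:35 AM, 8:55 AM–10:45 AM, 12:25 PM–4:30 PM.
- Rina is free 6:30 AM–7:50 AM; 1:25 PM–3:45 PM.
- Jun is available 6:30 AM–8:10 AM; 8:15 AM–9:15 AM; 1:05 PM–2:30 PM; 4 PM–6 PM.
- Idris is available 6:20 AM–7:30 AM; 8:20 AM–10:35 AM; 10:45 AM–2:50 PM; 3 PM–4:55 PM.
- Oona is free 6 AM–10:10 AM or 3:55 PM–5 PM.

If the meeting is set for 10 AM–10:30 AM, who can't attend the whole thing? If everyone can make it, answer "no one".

Jun, Oona, Rina

Omar: free for 10:00-10:30. Rina: not fully free for 10:00-10:30. Jun: not fully free for 10:00-10:30. Idris: free for 10:00-10:30. Oona: not fully free for 10:00-10:30.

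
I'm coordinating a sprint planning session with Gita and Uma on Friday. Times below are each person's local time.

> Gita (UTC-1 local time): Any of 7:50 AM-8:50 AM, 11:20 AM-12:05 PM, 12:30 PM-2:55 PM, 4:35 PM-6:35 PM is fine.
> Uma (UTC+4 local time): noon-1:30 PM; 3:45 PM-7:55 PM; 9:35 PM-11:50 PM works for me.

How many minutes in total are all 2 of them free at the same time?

Gita in UTC: 08:50-09:50, 12:20-13:05, 13:30-15:55, 17:35-19:35 (add 1h to convert from UTC-1).
Uma in UTC: 08:00-09:30, 11:45-15:55, 17:35-19:50 (subtract 4h to convert from UTC+4).
Gita ∩ Uma: 08:50-09:30, 12:20-13:05, 13:30-15:55, 17:35-19:35.
Summing the common windows: 40 + 45 + 145 + 120 = 350 minutes.

350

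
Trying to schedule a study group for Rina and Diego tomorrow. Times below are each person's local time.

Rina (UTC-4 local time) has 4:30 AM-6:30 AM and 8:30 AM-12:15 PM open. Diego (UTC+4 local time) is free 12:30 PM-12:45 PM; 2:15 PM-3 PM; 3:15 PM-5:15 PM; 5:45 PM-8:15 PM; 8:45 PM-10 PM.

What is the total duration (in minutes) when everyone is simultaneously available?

Rina in UTC: 08:30-10:30, 12:30-16:15 (add 4h to convert from UTC-4).
Diego in UTC: 08:30-08:45, 10:15-11:00, 11:15-13:15, 13:45-16:15, 16:45-18:00 (subtract 4h to convert from UTC+4).
Rina ∩ Diego: 08:30-08:45, 10:15-10:30, 12:30-13:15, 13:45-16:15.
Summing the common windows: 15 + 15 + 45 + 150 = 225 minutes.

225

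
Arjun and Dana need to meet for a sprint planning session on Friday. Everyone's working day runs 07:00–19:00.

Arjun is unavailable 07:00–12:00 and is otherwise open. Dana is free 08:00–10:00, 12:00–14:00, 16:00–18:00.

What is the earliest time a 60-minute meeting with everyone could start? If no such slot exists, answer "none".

Arjun free: 12:00-19:00 (invert busy blocks within the working day).
Dana free: 08:00-10:00, 12:00-14:00, 16:00-18:00.
Arjun ∩ Dana: 12:00-14:00, 16:00-18:00.
The first common window of at least 60 minutes is 12:00-14:00, so the earliest start is 12:00.

12:00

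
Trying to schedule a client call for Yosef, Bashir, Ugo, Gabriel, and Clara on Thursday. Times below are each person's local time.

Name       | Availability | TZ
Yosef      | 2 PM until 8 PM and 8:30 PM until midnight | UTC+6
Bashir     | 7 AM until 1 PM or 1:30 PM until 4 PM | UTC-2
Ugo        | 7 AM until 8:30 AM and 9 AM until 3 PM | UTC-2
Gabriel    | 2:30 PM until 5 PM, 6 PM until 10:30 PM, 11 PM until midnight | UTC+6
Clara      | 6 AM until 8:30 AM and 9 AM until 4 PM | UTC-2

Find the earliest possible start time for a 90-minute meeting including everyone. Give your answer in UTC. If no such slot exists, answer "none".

Yosef in UTC: 08:00-14:00, 14:30-18:00 (subtract 6h to convert from UTC+6).
Bashir in UTC: 09:00-15:00, 15:30-18:00 (add 2h to convert from UTC-2).
Ugo in UTC: 09:00-10:30, 11:00-17:00 (add 2h to convert from UTC-2).
Gabriel in UTC: 08:30-11:00, 12:00-16:30, 17:00-18:00 (subtract 6h to convert from UTC+6).
Clara in UTC: 08:00-10:30, 11:00-18:00 (add 2h to convert from UTC-2).
Yosef ∩ Bashir: 09:00-14:00, 14:30-15:00, 15:30-18:00.
Yosef ∩ Bashir ∩ Ugo: 09:00-10:30, 11:00-14:00, 14:30-15:00, 15:30-17:00.
Yosef ∩ Bashir ∩ Ugo ∩ Gabriel: 09:00-10:30, 12:00-14:00, 14:30-15:00, 15:30-16:30.
Yosef ∩ Bashir ∩ Ugo ∩ Gabriel ∩ Clara: 09:00-10:30, 12:00-14:00, 14:30-15:00, 15:30-16:30.
The first common window of at least 90 minutes is 09:00-10:30, so the earliest start is 09:00.

09:00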